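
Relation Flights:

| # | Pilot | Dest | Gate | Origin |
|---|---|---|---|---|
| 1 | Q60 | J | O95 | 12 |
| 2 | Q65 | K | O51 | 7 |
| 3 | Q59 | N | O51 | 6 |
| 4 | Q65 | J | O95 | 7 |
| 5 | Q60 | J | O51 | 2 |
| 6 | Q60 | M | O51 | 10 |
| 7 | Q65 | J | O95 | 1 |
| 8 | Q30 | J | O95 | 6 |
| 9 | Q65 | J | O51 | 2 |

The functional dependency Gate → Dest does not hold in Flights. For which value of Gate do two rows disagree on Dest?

Gate=O95: rows 1, 4, 7, 8 → Dest = J, J, J, J ✓
Gate=O51: rows 2, 3, 5, 6, 9 → Dest takes values {K, N, J, M} — violation
The only Gate value with inconsistent Dest is Gate=O51.

O51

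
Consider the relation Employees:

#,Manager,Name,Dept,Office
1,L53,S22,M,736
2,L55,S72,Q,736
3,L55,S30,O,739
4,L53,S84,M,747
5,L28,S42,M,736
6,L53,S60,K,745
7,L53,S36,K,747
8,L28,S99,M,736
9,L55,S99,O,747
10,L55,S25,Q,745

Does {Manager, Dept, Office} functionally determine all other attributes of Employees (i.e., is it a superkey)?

No

Rows 5 and 8 have the same {Manager, Dept, Office} value (Manager=L28, Dept=M, Office=736) but are distinct tuples, so {Manager, Dept, Office} does not determine every attribute — not a superkey.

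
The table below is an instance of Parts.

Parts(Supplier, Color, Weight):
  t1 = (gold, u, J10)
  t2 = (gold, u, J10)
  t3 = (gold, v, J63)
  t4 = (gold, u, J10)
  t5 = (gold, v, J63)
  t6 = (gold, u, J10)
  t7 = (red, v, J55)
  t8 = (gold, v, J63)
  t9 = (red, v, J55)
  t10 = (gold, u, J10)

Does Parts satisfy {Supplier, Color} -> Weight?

Yes

(Supplier=gold, Color=u): rows 1, 2, 4, 6, 10 → Weight = J10, J10, J10, J10, J10 ✓
(Supplier=gold, Color=v): rows 3, 5, 8 → Weight = J63, J63, J63 ✓
(Supplier=red, Color=v): rows 7, 9 → Weight = J55, J55 ✓
Every {Supplier, Color} value is associated with a single Weight value, so {Supplier, Color} -> Weight holds.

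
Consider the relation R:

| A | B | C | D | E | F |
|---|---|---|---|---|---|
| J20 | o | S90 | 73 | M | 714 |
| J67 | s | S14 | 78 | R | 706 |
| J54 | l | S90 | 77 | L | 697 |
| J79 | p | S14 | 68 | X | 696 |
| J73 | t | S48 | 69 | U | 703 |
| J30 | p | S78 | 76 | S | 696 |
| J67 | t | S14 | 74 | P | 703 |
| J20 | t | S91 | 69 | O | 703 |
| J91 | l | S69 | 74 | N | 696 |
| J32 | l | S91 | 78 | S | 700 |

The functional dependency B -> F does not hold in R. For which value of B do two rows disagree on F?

B=o: 1 row → F = 714 ✓
B=s: 1 row → F = 706 ✓
B=l: 3 rows → F takes values {697, 696, 700} — violation
B=p: 2 rows → F = 696, 696 ✓
B=t: 3 rows → F = 703, 703, 703 ✓
The only B value with inconsistent F is B=l.

l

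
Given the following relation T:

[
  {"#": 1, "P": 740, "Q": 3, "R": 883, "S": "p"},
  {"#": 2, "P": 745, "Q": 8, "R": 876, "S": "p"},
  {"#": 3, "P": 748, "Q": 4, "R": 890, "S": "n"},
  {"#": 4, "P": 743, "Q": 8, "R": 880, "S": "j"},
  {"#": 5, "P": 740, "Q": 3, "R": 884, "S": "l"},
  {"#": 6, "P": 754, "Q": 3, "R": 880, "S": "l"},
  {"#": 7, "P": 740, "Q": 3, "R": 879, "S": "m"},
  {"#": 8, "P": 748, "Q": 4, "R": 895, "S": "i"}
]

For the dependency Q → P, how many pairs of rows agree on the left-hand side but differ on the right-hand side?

4

Q=3: violating pairs (1,6), (5,6), (6,7) — 3 pairs.
Q=8: violating pairs (2,4) — 1 pair.
Q=4: all 2 rows agree on P — 0 pairs.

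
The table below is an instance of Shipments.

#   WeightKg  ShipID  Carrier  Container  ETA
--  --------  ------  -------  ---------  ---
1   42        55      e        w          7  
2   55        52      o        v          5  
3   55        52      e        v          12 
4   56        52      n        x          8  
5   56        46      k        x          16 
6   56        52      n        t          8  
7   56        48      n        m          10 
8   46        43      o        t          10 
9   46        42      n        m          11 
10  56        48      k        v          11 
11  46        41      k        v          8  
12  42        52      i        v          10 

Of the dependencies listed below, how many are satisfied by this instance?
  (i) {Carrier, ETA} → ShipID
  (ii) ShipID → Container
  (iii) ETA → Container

1

(i) {Carrier, ETA} → ShipID: every LHS value maps to a single RHS value — holds.
(ii) ShipID → Container: ShipID=52: rows 2, 3, 4, 6, 12 → Container takes values {v, x, t} — violation; ShipID=48: rows 7, 10 → Container takes values {m, v} — violation — fails.
(iii) ETA → Container: ETA=8: rows 4, 6, 11 → Container takes values {x, t, v} — violation; ETA=10: rows 7, 8, 12 → Container takes values {m, t, v} — violation; ETA=11: rows 9, 10 → Container takes values {m, v} — violation — fails.
1 of the 3 dependencies holds.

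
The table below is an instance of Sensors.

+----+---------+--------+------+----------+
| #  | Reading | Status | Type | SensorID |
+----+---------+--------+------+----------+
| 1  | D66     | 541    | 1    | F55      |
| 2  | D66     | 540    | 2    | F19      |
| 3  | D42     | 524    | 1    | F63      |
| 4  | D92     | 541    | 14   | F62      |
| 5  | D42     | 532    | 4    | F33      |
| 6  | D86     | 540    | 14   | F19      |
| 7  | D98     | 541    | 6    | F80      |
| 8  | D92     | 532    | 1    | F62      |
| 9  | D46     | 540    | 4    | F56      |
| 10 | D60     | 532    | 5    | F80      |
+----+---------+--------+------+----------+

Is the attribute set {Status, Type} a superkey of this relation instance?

Yes

All 10 rows have distinct {Status, Type} values, so {Status, Type} → (all attributes) holds and {Status, Type} is a superkey.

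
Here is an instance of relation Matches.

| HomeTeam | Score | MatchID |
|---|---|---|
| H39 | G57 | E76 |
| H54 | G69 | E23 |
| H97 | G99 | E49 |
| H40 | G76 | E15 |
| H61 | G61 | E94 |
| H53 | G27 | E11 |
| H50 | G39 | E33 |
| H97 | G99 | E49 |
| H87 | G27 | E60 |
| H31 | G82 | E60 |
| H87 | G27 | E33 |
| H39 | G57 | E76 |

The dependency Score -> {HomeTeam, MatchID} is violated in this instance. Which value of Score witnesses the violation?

G27

Score=G57: 2 rows → {HomeTeam,MatchID} = (H39, E76), (H39, E76) ✓
Score=G69: 1 row → {HomeTeam,MatchID} = (H54, E23) ✓
Score=G99: 2 rows → {HomeTeam,MatchID} = (H97, E49), (H97, E49) ✓
Score=G76: 1 row → {HomeTeam,MatchID} = (H40, E15) ✓
Score=G61: 1 row → {HomeTeam,MatchID} = (H61, E94) ✓
Score=G27: 3 rows → {HomeTeam,MatchID} takes values {(H53, E11), (H87, E60), (H87, E33)} — violation
Score=G39: 1 row → {HomeTeam,MatchID} = (H50, E33) ✓
Score=G82: 1 row → {HomeTeam,MatchID} = (H31, E60) ✓
The only Score value with inconsistent RHS is Score=G27.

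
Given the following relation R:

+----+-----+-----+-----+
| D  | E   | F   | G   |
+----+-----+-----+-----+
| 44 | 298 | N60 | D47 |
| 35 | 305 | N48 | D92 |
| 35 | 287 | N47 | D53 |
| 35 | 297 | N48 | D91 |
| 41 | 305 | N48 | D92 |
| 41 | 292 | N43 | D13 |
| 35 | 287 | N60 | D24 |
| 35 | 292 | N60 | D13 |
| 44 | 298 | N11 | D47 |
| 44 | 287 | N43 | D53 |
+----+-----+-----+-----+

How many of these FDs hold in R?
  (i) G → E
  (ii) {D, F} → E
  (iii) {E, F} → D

(i) G → E: every LHS value maps to a single RHS value — holds.
(ii) {D, F} → E: (D=35, F=N48): 2 rows → E takes values {305, 297} — violation; (D=35, F=N60): 2 rows → E takes values {287, 292} — violation — fails.
(iii) {E, F} → D: (E=305, F=N48): 2 rows → D takes values {35, 41} — violation — fails.
1 of the 3 dependencies holds.

1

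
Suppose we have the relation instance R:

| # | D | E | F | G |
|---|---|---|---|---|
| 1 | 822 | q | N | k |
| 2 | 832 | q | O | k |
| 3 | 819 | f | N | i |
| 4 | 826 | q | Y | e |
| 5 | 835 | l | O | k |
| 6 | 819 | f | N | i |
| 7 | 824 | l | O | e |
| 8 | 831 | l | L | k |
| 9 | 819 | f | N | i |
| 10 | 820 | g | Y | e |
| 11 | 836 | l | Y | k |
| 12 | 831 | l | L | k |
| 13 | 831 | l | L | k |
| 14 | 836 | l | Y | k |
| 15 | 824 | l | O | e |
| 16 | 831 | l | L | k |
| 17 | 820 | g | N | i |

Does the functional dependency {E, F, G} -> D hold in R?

Yes

(E=q, F=N, G=k): row 1 → D = 822 ✓
(E=q, F=O, G=k): row 2 → D = 832 ✓
(E=f, F=N, G=i): rows 3, 6, 9 → D = 819, 819, 819 ✓
(E=q, F=Y, G=e): row 4 → D = 826 ✓
(E=l, F=O, G=k): row 5 → D = 835 ✓
(E=l, F=O, G=e): rows 7, 15 → D = 824, 824 ✓
(E=l, F=L, G=k): rows 8, 12, 13, 16 → D = 831, 831, 831, 831 ✓
(E=g, F=Y, G=e): row 10 → D = 820 ✓
(E=l, F=Y, G=k): rows 11, 14 → D = 836, 836 ✓
(E=g, F=N, G=i): row 17 → D = 820 ✓
Every {E, F, G} value is associated with a single D value, so {E, F, G} -> D holds.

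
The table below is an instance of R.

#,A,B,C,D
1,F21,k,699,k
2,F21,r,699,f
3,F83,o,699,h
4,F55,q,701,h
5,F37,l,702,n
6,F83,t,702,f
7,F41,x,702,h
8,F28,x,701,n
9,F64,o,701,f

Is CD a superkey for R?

All 9 rows have distinct CD values, so CD → (all attributes) holds and CD is a superkey.

Yes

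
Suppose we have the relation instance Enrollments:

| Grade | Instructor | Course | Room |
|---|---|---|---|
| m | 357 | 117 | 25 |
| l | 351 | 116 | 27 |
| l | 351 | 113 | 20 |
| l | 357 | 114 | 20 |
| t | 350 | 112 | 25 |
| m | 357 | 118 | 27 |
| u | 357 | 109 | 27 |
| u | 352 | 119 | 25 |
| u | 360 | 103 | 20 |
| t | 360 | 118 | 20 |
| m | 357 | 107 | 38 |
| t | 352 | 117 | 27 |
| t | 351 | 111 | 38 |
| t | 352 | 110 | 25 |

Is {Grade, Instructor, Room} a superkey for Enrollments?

All 14 rows have distinct {Grade, Instructor, Room} values, so {Grade, Instructor, Room} → (all attributes) holds and {Grade, Instructor, Room} is a superkey.

Yes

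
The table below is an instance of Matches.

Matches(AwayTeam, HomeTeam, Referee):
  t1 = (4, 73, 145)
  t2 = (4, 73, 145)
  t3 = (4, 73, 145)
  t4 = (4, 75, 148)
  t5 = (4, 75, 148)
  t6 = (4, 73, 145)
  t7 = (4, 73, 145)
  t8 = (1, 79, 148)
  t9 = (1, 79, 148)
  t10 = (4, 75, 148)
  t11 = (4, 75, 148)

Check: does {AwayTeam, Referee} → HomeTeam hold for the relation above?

Yes

(AwayTeam=4, Referee=145): rows 1, 2, 3, 6, 7 → HomeTeam = 73, 73, 73, 73, 73 ✓
(AwayTeam=4, Referee=148): rows 4, 5, 10, 11 → HomeTeam = 75, 75, 75, 75 ✓
(AwayTeam=1, Referee=148): rows 8, 9 → HomeTeam = 79, 79 ✓
Every {AwayTeam, Referee} value is associated with a single HomeTeam value, so {AwayTeam, Referee} → HomeTeam holds.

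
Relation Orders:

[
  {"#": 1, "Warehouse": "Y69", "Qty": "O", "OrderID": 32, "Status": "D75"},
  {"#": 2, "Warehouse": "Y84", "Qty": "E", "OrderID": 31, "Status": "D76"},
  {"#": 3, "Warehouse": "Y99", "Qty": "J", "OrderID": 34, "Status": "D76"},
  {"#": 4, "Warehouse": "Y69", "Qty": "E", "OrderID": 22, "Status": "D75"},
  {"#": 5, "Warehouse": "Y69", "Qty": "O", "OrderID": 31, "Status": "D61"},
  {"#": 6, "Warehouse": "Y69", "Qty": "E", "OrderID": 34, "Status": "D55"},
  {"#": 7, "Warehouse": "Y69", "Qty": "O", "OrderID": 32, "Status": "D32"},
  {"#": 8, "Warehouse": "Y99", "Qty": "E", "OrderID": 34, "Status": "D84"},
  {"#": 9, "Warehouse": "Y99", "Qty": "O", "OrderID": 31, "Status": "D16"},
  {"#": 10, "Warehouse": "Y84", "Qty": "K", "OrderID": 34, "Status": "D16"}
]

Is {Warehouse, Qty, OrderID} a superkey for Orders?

No

Rows 1 and 7 have the same {Warehouse, Qty, OrderID} value (Warehouse=Y69, Qty=O, OrderID=32) but are distinct tuples, so {Warehouse, Qty, OrderID} does not determine every attribute — not a superkey.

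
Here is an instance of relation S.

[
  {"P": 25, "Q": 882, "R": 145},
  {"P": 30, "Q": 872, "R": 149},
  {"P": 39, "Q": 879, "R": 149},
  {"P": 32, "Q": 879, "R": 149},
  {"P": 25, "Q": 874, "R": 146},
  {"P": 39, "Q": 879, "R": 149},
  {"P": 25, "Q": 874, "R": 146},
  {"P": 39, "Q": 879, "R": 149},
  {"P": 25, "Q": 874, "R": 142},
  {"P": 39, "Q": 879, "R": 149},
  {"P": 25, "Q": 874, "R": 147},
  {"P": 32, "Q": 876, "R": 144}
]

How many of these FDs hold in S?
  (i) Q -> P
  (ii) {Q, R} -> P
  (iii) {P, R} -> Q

1

(i) Q -> P: Q=879: 5 rows → P takes values {39, 32} — violation — fails.
(ii) {Q, R} -> P: (Q=879, R=149): 5 rows → P takes values {39, 32} — violation — fails.
(iii) {P, R} -> Q: every LHS value maps to a single RHS value — holds.
1 of the 3 dependencies holds.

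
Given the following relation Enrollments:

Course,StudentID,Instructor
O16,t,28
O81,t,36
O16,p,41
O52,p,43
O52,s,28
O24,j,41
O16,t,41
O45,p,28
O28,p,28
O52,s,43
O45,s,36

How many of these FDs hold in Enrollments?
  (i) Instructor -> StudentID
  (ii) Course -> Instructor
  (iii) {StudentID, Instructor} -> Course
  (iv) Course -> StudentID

(i) Instructor -> StudentID: Instructor=28: 4 rows → StudentID takes values {t, s, p} — violation; Instructor=36: 2 rows → StudentID takes values {t, s} — violation; Instructor=41: 3 rows → StudentID takes values {p, j, t} — violation; Instructor=43: 2 rows → StudentID takes values {p, s} — violation — fails.
(ii) Course -> Instructor: Course=O16: 3 rows → Instructor takes values {28, 41} — violation; Course=O52: 3 rows → Instructor takes values {43, 28} — violation; Course=O45: 2 rows → Instructor takes values {28, 36} — violation — fails.
(iii) {StudentID, Instructor} -> Course: (StudentID=p, Instructor=28): 2 rows → Course takes values {O45, O28} — violation — fails.
(iv) Course -> StudentID: Course=O16: 3 rows → StudentID takes values {t, p} — violation; Course=O52: 3 rows → StudentID takes values {p, s} — violation; Course=O45: 2 rows → StudentID takes values {p, s} — violation — fails.
None of the 4 dependencies hold.

0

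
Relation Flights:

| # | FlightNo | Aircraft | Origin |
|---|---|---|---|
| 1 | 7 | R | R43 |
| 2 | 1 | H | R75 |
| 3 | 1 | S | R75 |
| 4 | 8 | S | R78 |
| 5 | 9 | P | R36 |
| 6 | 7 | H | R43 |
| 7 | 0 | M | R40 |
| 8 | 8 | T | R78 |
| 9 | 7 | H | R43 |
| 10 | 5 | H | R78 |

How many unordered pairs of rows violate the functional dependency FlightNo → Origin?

0

FlightNo=7: all 3 rows agree on Origin — 0 pairs.
FlightNo=1: all 2 rows agree on Origin — 0 pairs.
FlightNo=8: all 2 rows agree on Origin — 0 pairs.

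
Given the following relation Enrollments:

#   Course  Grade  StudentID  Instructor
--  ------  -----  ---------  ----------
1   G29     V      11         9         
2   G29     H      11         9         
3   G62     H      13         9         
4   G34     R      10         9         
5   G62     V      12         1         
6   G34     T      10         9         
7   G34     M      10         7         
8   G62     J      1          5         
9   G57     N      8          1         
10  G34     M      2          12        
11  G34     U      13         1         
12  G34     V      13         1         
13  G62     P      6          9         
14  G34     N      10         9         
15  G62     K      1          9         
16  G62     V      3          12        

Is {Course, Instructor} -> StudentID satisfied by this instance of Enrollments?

No

(Course=G29, Instructor=9): rows 1, 2 → StudentID = 11, 11 ✓
(Course=G62, Instructor=9): rows 3, 13, 15 → StudentID takes values {13, 6, 1} — violation
(Course=G34, Instructor=9): rows 4, 6, 14 → StudentID = 10, 10, 10 ✓
(Course=G62, Instructor=1): row 5 → StudentID = 12 ✓
(Course=G34, Instructor=7): row 7 → StudentID = 10 ✓
(Course=G62, Instructor=5): row 8 → StudentID = 1 ✓
(Course=G57, Instructor=1): row 9 → StudentID = 8 ✓
(Course=G34, Instructor=12): row 10 → StudentID = 2 ✓
(Course=G34, Instructor=1): rows 11, 12 → StudentID = 13, 13 ✓
(Course=G62, Instructor=12): row 16 → StudentID = 3 ✓
Two rows agree on {Course, Instructor} but differ on StudentID, so {Course, Instructor} -> StudentID does not hold.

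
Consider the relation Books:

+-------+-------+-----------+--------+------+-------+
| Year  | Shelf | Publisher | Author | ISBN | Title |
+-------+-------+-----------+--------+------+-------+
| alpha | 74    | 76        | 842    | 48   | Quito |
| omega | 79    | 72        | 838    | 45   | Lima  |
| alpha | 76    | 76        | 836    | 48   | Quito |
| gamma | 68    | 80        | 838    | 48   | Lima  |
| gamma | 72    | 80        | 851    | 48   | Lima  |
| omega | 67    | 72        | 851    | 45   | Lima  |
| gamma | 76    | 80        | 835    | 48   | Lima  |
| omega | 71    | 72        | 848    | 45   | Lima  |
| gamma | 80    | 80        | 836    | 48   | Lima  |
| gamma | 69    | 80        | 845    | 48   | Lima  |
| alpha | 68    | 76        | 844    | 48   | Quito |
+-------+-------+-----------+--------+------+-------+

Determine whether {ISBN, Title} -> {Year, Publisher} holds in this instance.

(ISBN=48, Title=Quito): 3 rows → {Year,Publisher} = (alpha, 76), (alpha, 76), (alpha, 76) ✓
(ISBN=45, Title=Lima): 3 rows → {Year,Publisher} = (omega, 72), (omega, 72), (omega, 72) ✓
(ISBN=48, Title=Lima): 5 rows → {Year,Publisher} = (gamma, 80), (gamma, 80), (gamma, 80), (gamma, 80), (gamma, 80) ✓
Every {ISBN, Title} value is associated with a single {Year, Publisher} value, so {ISBN, Title} -> {Year, Publisher} holds.

Yes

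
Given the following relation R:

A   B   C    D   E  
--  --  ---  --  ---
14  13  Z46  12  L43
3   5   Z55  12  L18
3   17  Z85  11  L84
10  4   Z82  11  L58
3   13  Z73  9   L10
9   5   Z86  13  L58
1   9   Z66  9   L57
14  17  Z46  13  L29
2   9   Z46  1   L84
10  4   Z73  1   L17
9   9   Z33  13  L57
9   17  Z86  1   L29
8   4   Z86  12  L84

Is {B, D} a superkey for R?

Yes

All 13 rows have distinct {B, D} values, so {B, D} → (all attributes) holds and {B, D} is a superkey.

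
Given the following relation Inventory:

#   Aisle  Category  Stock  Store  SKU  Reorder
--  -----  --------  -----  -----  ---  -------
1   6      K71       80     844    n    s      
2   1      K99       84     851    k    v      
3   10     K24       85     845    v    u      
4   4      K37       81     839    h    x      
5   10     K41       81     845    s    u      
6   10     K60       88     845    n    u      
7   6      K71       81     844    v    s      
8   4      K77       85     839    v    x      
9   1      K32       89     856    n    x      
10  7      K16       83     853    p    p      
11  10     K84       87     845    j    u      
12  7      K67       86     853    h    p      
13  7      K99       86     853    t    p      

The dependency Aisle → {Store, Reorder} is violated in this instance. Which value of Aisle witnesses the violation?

1

Aisle=6: rows 1, 7 → {Store,Reorder} = (844, s), (844, s) ✓
Aisle=1: rows 2, 9 → {Store,Reorder} takes values {(851, v), (856, x)} — violation
Aisle=10: rows 3, 5, 6, 11 → {Store,Reorder} = (845, u), (845, u), (845, u), (845, u) ✓
Aisle=4: rows 4, 8 → {Store,Reorder} = (839, x), (839, x) ✓
Aisle=7: rows 10, 12, 13 → {Store,Reorder} = (853, p), (853, p), (853, p) ✓
The only Aisle value with inconsistent RHS is Aisle=1.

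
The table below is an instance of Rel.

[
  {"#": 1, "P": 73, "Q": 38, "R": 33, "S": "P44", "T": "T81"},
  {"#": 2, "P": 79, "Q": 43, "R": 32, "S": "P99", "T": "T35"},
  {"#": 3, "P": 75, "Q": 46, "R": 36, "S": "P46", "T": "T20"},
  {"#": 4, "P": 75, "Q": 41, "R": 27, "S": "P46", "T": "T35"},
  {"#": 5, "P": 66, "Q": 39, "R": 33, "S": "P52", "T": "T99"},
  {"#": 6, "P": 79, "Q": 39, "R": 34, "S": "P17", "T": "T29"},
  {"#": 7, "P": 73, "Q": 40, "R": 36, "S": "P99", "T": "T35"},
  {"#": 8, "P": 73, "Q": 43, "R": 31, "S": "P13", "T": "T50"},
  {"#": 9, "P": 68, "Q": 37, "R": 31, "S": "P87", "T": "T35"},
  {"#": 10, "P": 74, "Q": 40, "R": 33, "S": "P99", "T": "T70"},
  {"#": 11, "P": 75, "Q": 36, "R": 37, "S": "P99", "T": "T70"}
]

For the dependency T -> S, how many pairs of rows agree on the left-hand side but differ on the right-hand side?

5

T=T35: violating pairs (2,4), (2,9), (4,7), (4,9), (7,9) — 5 pairs.
T=T70: all 2 rows agree on S — 0 pairs.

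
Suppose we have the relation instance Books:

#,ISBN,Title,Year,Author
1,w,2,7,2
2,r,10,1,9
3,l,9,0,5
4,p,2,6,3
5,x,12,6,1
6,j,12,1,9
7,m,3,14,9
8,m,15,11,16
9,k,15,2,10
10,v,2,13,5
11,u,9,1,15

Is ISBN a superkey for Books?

Rows 7 and 8 have the same ISBN value ISBN=m but are distinct tuples, so ISBN does not determine every attribute — not a superkey.

No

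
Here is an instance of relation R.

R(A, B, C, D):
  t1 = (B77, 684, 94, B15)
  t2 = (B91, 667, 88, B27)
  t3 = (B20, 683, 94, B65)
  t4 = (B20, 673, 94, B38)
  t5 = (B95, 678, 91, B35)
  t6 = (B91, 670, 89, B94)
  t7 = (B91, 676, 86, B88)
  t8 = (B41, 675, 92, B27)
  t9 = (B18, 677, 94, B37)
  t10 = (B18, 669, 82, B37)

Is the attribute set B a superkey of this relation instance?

All 10 rows have distinct B values, so B → (all attributes) holds and B is a superkey.

Yes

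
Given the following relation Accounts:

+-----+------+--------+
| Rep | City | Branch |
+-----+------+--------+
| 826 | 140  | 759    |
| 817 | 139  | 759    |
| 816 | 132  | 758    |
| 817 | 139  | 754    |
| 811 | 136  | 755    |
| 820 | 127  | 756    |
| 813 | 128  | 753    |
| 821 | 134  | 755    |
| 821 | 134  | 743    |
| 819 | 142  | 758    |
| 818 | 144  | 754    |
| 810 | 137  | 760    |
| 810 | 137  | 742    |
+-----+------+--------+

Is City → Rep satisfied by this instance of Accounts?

Yes

City=140: 1 row → Rep = 826 ✓
City=139: 2 rows → Rep = 817, 817 ✓
City=132: 1 row → Rep = 816 ✓
City=136: 1 row → Rep = 811 ✓
City=127: 1 row → Rep = 820 ✓
City=128: 1 row → Rep = 813 ✓
City=134: 2 rows → Rep = 821, 821 ✓
City=142: 1 row → Rep = 819 ✓
City=144: 1 row → Rep = 818 ✓
City=137: 2 rows → Rep = 810, 810 ✓
Every City value is associated with a single Rep value, so City → Rep holds.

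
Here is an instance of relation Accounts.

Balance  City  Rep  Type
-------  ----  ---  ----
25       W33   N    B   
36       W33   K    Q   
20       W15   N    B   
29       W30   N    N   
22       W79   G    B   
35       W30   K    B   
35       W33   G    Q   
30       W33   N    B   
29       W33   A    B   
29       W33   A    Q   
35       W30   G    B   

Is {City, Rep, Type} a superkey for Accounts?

No

Two distinct rows share (City=W33, Rep=N, Type=B), so {City, Rep, Type} does not determine every attribute — not a superkey.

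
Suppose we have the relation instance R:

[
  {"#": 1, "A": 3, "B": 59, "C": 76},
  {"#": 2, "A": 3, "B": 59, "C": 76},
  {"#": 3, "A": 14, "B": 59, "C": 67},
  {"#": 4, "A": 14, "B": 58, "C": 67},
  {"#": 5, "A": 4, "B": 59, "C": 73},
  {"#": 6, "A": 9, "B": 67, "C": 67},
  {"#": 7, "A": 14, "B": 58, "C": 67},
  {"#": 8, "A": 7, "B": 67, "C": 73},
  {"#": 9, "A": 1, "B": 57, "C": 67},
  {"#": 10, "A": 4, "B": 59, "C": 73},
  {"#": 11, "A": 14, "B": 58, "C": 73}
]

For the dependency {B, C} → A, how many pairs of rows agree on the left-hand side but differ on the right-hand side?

0

(B=59, C=76): all 2 rows agree on A — 0 pairs.
(B=58, C=67): all 2 rows agree on A — 0 pairs.
(B=59, C=73): all 2 rows agree on A — 0 pairs.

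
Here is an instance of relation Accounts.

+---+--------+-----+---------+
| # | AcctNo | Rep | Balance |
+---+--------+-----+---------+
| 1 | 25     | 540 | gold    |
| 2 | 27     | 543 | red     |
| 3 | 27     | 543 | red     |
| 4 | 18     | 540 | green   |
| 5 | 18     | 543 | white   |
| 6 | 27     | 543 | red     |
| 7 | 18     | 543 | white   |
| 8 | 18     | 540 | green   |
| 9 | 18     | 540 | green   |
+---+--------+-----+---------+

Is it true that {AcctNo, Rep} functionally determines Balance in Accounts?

Yes

(AcctNo=25, Rep=540): row 1 → Balance = gold ✓
(AcctNo=27, Rep=543): rows 2, 3, 6 → Balance = red, red, red ✓
(AcctNo=18, Rep=540): rows 4, 8, 9 → Balance = green, green, green ✓
(AcctNo=18, Rep=543): rows 5, 7 → Balance = white, white ✓
Every {AcctNo, Rep} value is associated with a single Balance value, so {AcctNo, Rep} -> Balance holds.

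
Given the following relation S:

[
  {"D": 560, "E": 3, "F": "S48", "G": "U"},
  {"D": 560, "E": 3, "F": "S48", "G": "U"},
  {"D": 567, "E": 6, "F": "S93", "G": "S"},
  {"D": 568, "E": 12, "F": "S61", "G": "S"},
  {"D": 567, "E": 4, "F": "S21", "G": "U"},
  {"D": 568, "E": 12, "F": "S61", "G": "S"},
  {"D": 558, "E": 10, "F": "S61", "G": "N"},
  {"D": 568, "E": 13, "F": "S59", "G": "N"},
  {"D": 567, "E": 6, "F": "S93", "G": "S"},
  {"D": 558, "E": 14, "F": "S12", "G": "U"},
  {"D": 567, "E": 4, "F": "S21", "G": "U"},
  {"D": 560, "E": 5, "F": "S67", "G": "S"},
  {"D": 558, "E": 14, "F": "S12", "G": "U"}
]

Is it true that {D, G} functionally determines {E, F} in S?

(D=560, G=U): 2 rows → {E,F} = (3, S48), (3, S48) ✓
(D=567, G=S): 2 rows → {E,F} = (6, S93), (6, S93) ✓
(D=568, G=S): 2 rows → {E,F} = (12, S61), (12, S61) ✓
(D=567, G=U): 2 rows → {E,F} = (4, S21), (4, S21) ✓
(D=558, G=N): 1 row → {E,F} = (10, S61) ✓
(D=568, G=N): 1 row → {E,F} = (13, S59) ✓
(D=558, G=U): 2 rows → {E,F} = (14, S12), (14, S12) ✓
(D=560, G=S): 1 row → {E,F} = (5, S67) ✓
Every {D, G} value is associated with a single {E, F} value, so {D, G} → {E, F} holds.

Yes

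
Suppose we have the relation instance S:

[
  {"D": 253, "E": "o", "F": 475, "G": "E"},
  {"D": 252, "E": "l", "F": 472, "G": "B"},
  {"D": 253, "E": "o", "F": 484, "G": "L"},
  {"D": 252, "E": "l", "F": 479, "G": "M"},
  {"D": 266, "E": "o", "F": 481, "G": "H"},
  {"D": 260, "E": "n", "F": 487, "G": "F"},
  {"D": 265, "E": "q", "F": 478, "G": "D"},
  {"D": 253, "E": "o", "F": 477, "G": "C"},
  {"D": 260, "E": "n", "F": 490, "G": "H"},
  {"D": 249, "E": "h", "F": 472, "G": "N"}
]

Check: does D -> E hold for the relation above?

D=253: 3 rows → E = o, o, o ✓
D=252: 2 rows → E = l, l ✓
D=266: 1 row → E = o ✓
D=260: 2 rows → E = n, n ✓
D=265: 1 row → E = q ✓
D=249: 1 row → E = h ✓
Every D value is associated with a single E value, so D -> E holds.

Yes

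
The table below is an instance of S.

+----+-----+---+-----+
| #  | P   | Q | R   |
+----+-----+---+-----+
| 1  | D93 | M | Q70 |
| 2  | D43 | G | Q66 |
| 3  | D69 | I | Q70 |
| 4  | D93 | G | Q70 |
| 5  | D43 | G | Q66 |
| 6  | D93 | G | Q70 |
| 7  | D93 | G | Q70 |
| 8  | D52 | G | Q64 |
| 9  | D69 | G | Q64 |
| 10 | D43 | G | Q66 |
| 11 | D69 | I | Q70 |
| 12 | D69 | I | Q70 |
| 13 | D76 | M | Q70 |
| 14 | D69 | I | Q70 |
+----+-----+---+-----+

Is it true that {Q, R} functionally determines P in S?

(Q=M, R=Q70): rows 1, 13 → P takes values {D93, D76} — violation
(Q=G, R=Q66): rows 2, 5, 10 → P = D43, D43, D43 ✓
(Q=I, R=Q70): rows 3, 11, 12, 14 → P = D69, D69, D69, D69 ✓
(Q=G, R=Q70): rows 4, 6, 7 → P = D93, D93, D93 ✓
(Q=G, R=Q64): rows 8, 9 → P takes values {D52, D69} — violation
Two rows agree on {Q, R} but differ on P, so {Q, R} → P does not hold.

No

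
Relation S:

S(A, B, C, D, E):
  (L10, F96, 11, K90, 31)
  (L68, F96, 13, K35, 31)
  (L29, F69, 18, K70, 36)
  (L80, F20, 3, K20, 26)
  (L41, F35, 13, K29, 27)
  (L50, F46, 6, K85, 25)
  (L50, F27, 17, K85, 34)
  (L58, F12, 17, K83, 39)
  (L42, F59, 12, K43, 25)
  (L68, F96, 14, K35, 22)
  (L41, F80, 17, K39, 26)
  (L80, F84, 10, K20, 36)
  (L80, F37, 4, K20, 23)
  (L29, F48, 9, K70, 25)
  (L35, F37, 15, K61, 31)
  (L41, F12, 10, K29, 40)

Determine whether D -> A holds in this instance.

Yes

D=K90: 1 row → A = L10 ✓
D=K35: 2 rows → A = L68, L68 ✓
D=K70: 2 rows → A = L29, L29 ✓
D=K20: 3 rows → A = L80, L80, L80 ✓
D=K29: 2 rows → A = L41, L41 ✓
D=K85: 2 rows → A = L50, L50 ✓
D=K83: 1 row → A = L58 ✓
D=K43: 1 row → A = L42 ✓
D=K39: 1 row → A = L41 ✓
D=K61: 1 row → A = L35 ✓
Every D value is associated with a single A value, so D -> A holds.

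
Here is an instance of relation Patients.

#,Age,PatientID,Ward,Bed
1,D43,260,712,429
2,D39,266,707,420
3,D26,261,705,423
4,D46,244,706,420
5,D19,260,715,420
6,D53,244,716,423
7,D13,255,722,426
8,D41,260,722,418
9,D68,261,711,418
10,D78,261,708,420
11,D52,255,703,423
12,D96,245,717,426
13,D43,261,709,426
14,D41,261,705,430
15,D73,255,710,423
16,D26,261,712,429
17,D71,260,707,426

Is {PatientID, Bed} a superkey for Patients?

No

Rows 11 and 15 have the same {PatientID, Bed} value (PatientID=255, Bed=423) but are distinct tuples, so {PatientID, Bed} does not determine every attribute — not a superkey.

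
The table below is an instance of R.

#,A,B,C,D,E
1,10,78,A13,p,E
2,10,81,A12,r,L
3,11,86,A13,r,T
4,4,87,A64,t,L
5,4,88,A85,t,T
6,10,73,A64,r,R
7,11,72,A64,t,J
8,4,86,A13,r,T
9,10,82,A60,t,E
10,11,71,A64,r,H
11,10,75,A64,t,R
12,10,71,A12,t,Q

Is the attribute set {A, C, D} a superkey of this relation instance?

Yes

All 12 rows have distinct {A, C, D} values, so {A, C, D} → (all attributes) holds and {A, C, D} is a superkey.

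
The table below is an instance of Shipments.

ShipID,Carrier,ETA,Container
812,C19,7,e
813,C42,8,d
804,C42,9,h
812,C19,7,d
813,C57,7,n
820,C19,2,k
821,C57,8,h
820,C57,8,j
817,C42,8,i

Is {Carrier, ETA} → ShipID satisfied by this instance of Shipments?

(Carrier=C19, ETA=7): 2 rows → ShipID = 812, 812 ✓
(Carrier=C42, ETA=8): 2 rows → ShipID takes values {813, 817} — violation
(Carrier=C42, ETA=9): 1 row → ShipID = 804 ✓
(Carrier=C57, ETA=7): 1 row → ShipID = 813 ✓
(Carrier=C19, ETA=2): 1 row → ShipID = 820 ✓
(Carrier=C57, ETA=8): 2 rows → ShipID takes values {821, 820} — violation
Two rows agree on {Carrier, ETA} but differ on ShipID, so {Carrier, ETA} → ShipID does not hold.

No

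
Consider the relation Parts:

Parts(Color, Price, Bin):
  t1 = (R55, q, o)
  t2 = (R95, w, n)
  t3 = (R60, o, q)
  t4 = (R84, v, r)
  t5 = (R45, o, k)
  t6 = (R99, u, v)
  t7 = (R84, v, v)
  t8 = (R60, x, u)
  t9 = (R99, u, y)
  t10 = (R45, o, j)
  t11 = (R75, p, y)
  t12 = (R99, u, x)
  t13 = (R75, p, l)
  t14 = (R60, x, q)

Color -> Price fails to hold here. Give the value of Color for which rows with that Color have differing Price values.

Color=R55: row 1 → Price = q ✓
Color=R95: row 2 → Price = w ✓
Color=R60: rows 3, 8, 14 → Price takes values {o, x} — violation
Color=R84: rows 4, 7 → Price = v, v ✓
Color=R45: rows 5, 10 → Price = o, o ✓
Color=R99: rows 6, 9, 12 → Price = u, u, u ✓
Color=R75: rows 11, 13 → Price = p, p ✓
The only Color value with inconsistent Price is Color=R60.

R60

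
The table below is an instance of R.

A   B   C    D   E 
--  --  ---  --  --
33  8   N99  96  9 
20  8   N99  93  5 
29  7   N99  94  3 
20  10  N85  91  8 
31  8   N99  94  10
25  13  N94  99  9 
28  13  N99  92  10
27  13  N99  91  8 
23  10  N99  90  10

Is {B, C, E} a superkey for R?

Yes

All 9 rows have distinct {B, C, E} values, so {B, C, E} → (all attributes) holds and {B, C, E} is a superkey.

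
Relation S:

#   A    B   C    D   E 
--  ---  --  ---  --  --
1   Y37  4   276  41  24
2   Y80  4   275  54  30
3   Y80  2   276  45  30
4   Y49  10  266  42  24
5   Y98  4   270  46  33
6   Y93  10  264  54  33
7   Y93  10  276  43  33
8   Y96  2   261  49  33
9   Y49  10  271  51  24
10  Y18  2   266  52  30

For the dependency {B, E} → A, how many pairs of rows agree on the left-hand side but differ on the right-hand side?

1

(B=2, E=30): violating pairs (3,10) — 1 pair.
(B=10, E=24): all 2 rows agree on A — 0 pairs.
(B=10, E=33): all 2 rows agree on A — 0 pairs.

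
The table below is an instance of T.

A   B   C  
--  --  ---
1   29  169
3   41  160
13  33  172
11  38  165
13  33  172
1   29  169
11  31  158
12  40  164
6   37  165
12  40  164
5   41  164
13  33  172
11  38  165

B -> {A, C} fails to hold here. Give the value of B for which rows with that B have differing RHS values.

41

B=29: 2 rows → {A,C} = (1, 169), (1, 169) ✓
B=41: 2 rows → {A,C} takes values {(3, 160), (5, 164)} — violation
B=33: 3 rows → {A,C} = (13, 172), (13, 172), (13, 172) ✓
B=38: 2 rows → {A,C} = (11, 165), (11, 165) ✓
B=31: 1 row → {A,C} = (11, 158) ✓
B=40: 2 rows → {A,C} = (12, 164), (12, 164) ✓
B=37: 1 row → {A,C} = (6, 165) ✓
The only B value with inconsistent RHS is B=41.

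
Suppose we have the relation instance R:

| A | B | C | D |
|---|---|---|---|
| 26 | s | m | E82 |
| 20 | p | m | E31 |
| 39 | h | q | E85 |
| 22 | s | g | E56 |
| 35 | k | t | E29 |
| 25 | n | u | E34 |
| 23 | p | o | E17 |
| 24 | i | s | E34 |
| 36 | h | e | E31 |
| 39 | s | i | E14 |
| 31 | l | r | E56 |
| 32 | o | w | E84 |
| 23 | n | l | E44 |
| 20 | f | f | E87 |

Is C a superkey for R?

Two distinct rows share C=m, so C does not determine every attribute — not a superkey.

No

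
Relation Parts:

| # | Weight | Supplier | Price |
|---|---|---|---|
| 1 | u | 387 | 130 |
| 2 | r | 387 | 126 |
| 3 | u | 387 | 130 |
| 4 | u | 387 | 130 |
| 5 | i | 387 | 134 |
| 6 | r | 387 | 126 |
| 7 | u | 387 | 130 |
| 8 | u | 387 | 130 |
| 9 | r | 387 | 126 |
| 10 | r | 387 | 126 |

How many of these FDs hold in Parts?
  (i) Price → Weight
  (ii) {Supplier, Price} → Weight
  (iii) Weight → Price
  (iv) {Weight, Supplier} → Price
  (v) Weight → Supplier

(i) Price → Weight: every LHS value maps to a single RHS value — holds.
(ii) {Supplier, Price} → Weight: every LHS value maps to a single RHS value — holds.
(iii) Weight → Price: every LHS value maps to a single RHS value — holds.
(iv) {Weight, Supplier} → Price: every LHS value maps to a single RHS value — holds.
(v) Weight → Supplier: every LHS value maps to a single RHS value — holds.
5 of the 5 dependencies hold.

5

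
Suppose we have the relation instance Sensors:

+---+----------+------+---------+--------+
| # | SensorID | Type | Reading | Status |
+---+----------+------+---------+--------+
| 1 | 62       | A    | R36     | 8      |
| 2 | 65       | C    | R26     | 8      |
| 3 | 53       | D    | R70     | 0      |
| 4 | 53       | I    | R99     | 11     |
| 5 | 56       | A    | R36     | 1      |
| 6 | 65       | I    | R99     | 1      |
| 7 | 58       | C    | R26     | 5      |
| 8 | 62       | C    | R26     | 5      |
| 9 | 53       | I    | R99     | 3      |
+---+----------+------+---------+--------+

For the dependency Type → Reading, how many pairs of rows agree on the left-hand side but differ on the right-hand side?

0

Type=A: all 2 rows agree on Reading — 0 pairs.
Type=C: all 3 rows agree on Reading — 0 pairs.
Type=I: all 3 rows agree on Reading — 0 pairs.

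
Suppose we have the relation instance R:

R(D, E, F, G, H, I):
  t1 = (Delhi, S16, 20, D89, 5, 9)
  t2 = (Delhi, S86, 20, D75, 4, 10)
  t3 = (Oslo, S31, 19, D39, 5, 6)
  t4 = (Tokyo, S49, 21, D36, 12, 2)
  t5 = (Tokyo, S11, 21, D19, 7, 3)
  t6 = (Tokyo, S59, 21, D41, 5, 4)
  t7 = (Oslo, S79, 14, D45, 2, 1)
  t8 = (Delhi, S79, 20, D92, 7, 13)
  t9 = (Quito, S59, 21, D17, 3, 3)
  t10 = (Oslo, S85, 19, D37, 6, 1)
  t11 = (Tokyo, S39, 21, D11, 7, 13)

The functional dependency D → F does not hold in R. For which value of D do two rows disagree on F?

D=Delhi: rows 1, 2, 8 → F = 20, 20, 20 ✓
D=Oslo: rows 3, 7, 10 → F takes values {19, 14} — violation
D=Tokyo: rows 4, 5, 6, 11 → F = 21, 21, 21, 21 ✓
D=Quito: row 9 → F = 21 ✓
The only D value with inconsistent F is D=Oslo.

Oslo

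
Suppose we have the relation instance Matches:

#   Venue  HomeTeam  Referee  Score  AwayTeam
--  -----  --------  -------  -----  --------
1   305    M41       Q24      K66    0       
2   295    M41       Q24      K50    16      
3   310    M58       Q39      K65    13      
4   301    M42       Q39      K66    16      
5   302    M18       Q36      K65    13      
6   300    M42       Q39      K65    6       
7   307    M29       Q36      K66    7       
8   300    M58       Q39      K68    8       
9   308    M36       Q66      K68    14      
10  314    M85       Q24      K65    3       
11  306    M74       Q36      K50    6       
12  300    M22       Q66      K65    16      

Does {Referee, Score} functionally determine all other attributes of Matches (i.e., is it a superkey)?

Rows 3 and 6 have the same {Referee, Score} value (Referee=Q39, Score=K65) but are distinct tuples, so {Referee, Score} does not determine every attribute — not a superkey.

No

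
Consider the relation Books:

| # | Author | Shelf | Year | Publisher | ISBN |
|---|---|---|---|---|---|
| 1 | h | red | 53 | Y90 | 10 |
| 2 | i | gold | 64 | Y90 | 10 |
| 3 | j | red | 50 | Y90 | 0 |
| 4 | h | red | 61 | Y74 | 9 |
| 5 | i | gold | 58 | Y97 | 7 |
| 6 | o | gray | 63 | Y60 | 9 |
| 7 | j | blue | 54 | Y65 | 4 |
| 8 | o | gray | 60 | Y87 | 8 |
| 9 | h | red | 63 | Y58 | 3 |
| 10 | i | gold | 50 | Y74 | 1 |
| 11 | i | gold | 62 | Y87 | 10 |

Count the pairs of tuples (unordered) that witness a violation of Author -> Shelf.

Author=h: all 3 rows agree on Shelf — 0 pairs.
Author=i: all 4 rows agree on Shelf — 0 pairs.
Author=j: violating pairs (3,7) — 1 pair.
Author=o: all 2 rows agree on Shelf — 0 pairs.

1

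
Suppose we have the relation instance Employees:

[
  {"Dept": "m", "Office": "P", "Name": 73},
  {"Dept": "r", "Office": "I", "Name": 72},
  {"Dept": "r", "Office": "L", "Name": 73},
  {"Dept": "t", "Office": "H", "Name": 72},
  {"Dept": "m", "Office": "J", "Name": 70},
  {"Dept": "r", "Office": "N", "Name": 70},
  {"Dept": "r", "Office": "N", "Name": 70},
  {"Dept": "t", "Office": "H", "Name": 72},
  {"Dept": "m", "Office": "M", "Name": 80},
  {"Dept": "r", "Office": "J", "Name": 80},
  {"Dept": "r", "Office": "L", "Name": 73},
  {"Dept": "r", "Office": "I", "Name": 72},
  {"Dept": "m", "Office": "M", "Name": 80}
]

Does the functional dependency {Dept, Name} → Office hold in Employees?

(Dept=m, Name=73): 1 row → Office = P ✓
(Dept=r, Name=72): 2 rows → Office = I, I ✓
(Dept=r, Name=73): 2 rows → Office = L, L ✓
(Dept=t, Name=72): 2 rows → Office = H, H ✓
(Dept=m, Name=70): 1 row → Office = J ✓
(Dept=r, Name=70): 2 rows → Office = N, N ✓
(Dept=m, Name=80): 2 rows → Office = M, M ✓
(Dept=r, Name=80): 1 row → Office = J ✓
Every {Dept, Name} value is associated with a single Office value, so {Dept, Name} → Office holds.

Yes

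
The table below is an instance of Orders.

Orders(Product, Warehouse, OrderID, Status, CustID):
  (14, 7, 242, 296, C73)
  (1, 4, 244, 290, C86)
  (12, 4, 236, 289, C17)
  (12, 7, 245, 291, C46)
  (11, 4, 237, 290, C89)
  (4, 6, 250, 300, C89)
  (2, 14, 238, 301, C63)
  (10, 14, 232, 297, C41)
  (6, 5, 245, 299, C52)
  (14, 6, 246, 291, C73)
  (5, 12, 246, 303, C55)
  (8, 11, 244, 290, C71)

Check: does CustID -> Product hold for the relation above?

CustID=C73: 2 rows → Product = 14, 14 ✓
CustID=C86: 1 row → Product = 1 ✓
CustID=C17: 1 row → Product = 12 ✓
CustID=C46: 1 row → Product = 12 ✓
CustID=C89: 2 rows → Product takes values {11, 4} — violation
CustID=C63: 1 row → Product = 2 ✓
CustID=C41: 1 row → Product = 10 ✓
CustID=C52: 1 row → Product = 6 ✓
CustID=C55: 1 row → Product = 5 ✓
CustID=C71: 1 row → Product = 8 ✓
Two rows agree on CustID but differ on Product, so CustID -> Product does not hold.

No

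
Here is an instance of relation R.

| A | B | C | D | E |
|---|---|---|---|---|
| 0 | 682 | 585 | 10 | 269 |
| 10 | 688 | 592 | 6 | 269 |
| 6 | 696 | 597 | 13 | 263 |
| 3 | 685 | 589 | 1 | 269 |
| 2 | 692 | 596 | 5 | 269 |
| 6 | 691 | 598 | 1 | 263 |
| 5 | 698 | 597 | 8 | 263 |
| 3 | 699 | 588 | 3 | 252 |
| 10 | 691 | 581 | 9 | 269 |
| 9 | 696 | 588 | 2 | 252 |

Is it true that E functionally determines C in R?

E=269: 5 rows → C takes values {585, 592, 589, 596, 581} — violation
E=263: 3 rows → C takes values {597, 598} — violation
E=252: 2 rows → C = 588, 588 ✓
Two rows agree on E but differ on C, so E → C does not hold.

No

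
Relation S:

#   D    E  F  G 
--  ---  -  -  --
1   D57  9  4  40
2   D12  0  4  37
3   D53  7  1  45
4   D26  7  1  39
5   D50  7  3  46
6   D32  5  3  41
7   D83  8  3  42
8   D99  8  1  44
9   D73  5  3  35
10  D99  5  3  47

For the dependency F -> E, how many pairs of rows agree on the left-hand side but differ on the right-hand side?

10

F=4: violating pairs (1,2) — 1 pair.
F=1: violating pairs (3,8), (4,8) — 2 pairs.
F=3: violating pairs (5,6), (5,7), (5,9), (5,10), (6,7), (7,9), (7,10) — 7 pairs.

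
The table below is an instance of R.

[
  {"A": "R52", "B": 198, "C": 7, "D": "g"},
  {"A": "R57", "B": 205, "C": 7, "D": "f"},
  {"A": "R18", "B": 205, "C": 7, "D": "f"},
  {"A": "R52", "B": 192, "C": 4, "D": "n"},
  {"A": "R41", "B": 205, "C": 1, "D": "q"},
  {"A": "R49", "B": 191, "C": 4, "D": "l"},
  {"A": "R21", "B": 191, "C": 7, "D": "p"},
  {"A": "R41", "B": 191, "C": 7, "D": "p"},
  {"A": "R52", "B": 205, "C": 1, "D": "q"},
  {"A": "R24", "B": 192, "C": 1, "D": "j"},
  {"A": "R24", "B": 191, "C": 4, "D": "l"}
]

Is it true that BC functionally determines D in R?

Yes

(B=198, C=7): 1 row → D = g ✓
(B=205, C=7): 2 rows → D = f, f ✓
(B=192, C=4): 1 row → D = n ✓
(B=205, C=1): 2 rows → D = q, q ✓
(B=191, C=4): 2 rows → D = l, l ✓
(B=191, C=7): 2 rows → D = p, p ✓
(B=192, C=1): 1 row → D = j ✓
Every BC value is associated with a single D value, so BC → D holds.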